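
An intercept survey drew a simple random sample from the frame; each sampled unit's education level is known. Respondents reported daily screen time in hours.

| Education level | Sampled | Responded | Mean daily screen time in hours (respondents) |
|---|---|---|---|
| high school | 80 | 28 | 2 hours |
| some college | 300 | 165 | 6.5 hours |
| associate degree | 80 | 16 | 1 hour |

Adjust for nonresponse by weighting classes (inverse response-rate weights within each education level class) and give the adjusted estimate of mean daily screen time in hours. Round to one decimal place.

Response rates by class: high school 28/80 = 35%, some college 165/300 = 55%, associate degree 16/80 = 20%.
Inverse-response-rate weighting restores each class to its sampled count, so class totals weight by n_sampled:
  high school: 80 × 2 = 160
  some college: 300 × 6.5 = 1950
  associate degree: 80 × 1 = 80
Adjusted estimate = 2190 / 460 = 4.76087 → 4.8.

4.8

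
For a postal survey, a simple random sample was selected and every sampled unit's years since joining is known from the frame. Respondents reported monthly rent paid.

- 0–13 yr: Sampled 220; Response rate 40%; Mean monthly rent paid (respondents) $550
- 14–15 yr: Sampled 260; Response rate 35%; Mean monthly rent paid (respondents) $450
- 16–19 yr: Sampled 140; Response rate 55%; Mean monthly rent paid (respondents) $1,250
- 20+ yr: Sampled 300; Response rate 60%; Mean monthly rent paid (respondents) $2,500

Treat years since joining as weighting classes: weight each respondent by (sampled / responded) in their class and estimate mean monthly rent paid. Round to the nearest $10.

Each respondent's weight = sampled/responded in their class; summing within a class gives n_sampled, so:
  0–13 yr: 220 × 550 = 121,000
  14–15 yr: 260 × 450 = 117,000
  16–19 yr: 140 × 1250 = 175,000
  20+ yr: 300 × 2500 = 750,000
Adjusted estimate = 1,163,000 / 920 = 1264.13 → $1,260.

$1,260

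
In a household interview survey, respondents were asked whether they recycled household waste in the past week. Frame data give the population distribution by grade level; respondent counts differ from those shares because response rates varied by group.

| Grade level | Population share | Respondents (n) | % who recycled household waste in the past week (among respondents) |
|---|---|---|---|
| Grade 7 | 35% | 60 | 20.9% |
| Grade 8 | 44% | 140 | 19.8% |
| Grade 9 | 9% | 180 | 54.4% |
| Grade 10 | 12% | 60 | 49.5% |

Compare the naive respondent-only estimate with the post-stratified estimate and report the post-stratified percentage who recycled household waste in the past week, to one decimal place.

26.9%

Naive respondent-only estimate (weights = respondent counts):
  (60/440)×20.9 + (140/440)×19.8 + (180/440)×54.4 + (60/440)×49.5 = 38.1545%
Post-stratified estimate weights by population shares:
  0.35×20.9 + 0.44×19.8 + 0.09×54.4 + 0.12×49.5 = 26.863%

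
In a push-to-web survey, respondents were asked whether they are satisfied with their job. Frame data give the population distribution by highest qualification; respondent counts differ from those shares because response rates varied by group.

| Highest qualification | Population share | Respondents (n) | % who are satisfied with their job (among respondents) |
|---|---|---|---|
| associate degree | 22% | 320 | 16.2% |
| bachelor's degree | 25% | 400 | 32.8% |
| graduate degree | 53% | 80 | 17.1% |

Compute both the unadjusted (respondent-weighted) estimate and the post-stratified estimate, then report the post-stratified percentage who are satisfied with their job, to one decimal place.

Unadjusted (pooled respondent) estimate weights by respondent counts:
  (320/800)×16.2 + (400/800)×32.8 + (80/800)×17.1 = 24.59%
Reweighting by population highest qualification shares:
  0.22×16.2 + 0.25×32.8 + 0.53×17.1 = 20.827%

20.8%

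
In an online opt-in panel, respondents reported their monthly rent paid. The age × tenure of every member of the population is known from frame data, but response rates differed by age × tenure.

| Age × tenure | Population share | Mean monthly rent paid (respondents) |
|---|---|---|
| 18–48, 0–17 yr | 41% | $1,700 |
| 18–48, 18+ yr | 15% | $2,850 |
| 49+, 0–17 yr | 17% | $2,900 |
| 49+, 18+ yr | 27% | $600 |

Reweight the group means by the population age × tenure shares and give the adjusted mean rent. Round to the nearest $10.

Post-stratification weights by population share, not respondent share:
  18–48, 0–17 yr: 0.41 × 1700 = 697
  18–48, 18+ yr: 0.15 × 2850 = 427.5
  49+, 0–17 yr: 0.17 × 2900 = 493
  49+, 18+ yr: 0.27 × 600 = 162
Post-stratified estimate = 1779.5 → $1,780.

$1,780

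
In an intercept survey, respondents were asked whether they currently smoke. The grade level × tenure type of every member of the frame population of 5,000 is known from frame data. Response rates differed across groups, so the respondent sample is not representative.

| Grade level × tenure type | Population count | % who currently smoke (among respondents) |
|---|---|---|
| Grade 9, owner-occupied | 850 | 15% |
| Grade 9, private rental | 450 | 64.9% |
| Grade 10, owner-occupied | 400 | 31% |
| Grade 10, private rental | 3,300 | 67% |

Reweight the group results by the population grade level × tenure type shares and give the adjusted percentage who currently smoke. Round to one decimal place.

55.1%

Weight each group's respondent value by its population share:
  Grade 9, owner-occupied: (850/5,000) × 15 = 2.55
  Grade 9, private rental: (450/5,000) × 64.9 = 5.841
  Grade 10, owner-occupied: (400/5,000) × 31 = 2.48
  Grade 10, private rental: (3,300/5,000) × 67 = 44.22
Post-stratified estimate = 55.091 → 55.1%.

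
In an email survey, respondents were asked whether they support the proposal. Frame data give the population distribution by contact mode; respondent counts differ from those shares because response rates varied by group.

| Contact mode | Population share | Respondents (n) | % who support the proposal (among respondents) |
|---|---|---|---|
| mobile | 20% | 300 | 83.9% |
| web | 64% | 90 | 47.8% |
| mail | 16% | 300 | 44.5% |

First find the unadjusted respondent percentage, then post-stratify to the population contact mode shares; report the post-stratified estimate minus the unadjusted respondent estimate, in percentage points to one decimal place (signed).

-7.6 percentage points

Unadjusted (pooled respondent) estimate weights by respondent counts:
  (300/690)×83.9 + (90/690)×47.8 + (300/690)×44.5 = 62.0609%
Post-stratified estimate weights by population shares:
  0.2×83.9 + 0.64×47.8 + 0.16×44.5 = 54.492%
Difference = 54.492 − 62.0609 = -7.5689 pp.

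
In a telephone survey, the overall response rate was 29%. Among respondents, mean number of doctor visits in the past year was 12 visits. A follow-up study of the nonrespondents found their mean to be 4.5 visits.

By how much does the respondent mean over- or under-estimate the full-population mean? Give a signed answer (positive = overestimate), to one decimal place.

+5.3

Nonresponse fraction = 1 − 0.29 = 0.71.
Bias = (nonresponse fraction) × (respondent mean − nonrespondent mean)
     = 0.71 × (12 − 4.5) = 0.71 × 7.5 = 5.325.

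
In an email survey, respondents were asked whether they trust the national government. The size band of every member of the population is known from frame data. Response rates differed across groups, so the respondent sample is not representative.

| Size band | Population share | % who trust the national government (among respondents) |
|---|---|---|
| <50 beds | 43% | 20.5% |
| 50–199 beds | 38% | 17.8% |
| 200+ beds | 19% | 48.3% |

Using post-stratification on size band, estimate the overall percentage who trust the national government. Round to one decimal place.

24.8%

Each cell contributes population-share × respondent value:
  <50 beds: 0.43 × 20.5 = 8.815
  50–199 beds: 0.38 × 17.8 = 6.764
  200+ beds: 0.19 × 48.3 = 9.177
Post-stratified estimate = 24.756 → 24.8%.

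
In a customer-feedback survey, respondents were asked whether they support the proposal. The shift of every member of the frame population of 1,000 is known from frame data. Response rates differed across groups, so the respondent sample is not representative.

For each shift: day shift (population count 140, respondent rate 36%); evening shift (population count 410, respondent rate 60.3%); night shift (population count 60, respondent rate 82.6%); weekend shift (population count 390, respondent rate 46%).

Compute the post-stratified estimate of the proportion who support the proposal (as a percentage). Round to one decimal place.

Reweight to the known shift distribution:
  day shift: (140/1,000) × 36 = 5.04
  evening shift: (410/1,000) × 60.3 = 24.723
  night shift: (60/1,000) × 82.6 = 4.956
  weekend shift: (390/1,000) × 46 = 17.94
Post-stratified estimate = 52.659 → 52.7%.

52.7%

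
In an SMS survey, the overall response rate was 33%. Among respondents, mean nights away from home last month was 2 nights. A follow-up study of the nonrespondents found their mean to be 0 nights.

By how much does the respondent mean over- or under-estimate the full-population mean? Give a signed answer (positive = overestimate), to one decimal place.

Nonresponse fraction = 1 − 0.33 = 0.67.
Bias = (nonresponse fraction) × (respondent mean − nonrespondent mean)
     = 0.67 × (2 − 0) = 0.67 × 2 = 1.34.

+1.3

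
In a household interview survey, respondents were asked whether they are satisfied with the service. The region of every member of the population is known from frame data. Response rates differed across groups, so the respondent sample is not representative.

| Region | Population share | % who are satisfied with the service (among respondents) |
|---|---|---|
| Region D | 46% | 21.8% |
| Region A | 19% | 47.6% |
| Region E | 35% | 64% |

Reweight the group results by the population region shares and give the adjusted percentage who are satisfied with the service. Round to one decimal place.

Reweight to the known region distribution:
  Region D: 0.46 × 21.8 = 10.028
  Region A: 0.19 × 47.6 = 9.044
  Region E: 0.35 × 64 = 22.4
Post-stratified estimate = 41.472 → 41.5%.

41.5%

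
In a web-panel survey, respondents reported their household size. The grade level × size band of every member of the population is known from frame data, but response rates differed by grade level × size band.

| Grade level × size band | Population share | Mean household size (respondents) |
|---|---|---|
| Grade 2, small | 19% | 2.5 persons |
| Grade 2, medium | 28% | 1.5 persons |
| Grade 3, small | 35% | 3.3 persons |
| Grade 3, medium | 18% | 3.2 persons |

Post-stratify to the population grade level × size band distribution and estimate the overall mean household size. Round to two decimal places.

Post-stratification weights by population share, not respondent share:
  Grade 2, small: 0.19 × 2.5 = 0.475
  Grade 2, medium: 0.28 × 1.5 = 0.42
  Grade 3, small: 0.35 × 3.3 = 1.155
  Grade 3, medium: 0.18 × 3.2 = 0.576
Post-stratified estimate = 2.626 → 2.63.

2.63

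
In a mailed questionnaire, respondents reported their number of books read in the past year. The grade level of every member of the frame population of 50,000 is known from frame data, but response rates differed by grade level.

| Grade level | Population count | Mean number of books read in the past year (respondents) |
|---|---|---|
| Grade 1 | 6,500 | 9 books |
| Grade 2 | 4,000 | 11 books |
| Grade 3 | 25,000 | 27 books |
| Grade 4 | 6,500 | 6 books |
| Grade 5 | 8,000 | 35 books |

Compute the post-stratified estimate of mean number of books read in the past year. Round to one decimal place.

Reweight to the known grade level distribution:
  Grade 1: (6,500/50,000) × 9 = 1.17
  Grade 2: (4,000/50,000) × 11 = 0.88
  Grade 3: (25,000/50,000) × 27 = 13.5
  Grade 4: (6,500/50,000) × 6 = 0.78
  Grade 5: (8,000/50,000) × 35 = 5.6
Post-stratified estimate = 21.93 → 21.9.

21.9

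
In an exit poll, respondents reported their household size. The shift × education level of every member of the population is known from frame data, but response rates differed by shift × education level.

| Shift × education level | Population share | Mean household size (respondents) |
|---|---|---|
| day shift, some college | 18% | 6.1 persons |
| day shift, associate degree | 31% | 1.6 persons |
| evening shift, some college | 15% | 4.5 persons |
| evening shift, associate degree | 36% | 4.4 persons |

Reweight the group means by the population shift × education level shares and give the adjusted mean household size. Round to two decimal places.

3.85

Reweight to the known shift × education level distribution:
  day shift, some college: 0.18 × 6.1 = 1.098
  day shift, associate degree: 0.31 × 1.6 = 0.496
  evening shift, some college: 0.15 × 4.5 = 0.675
  evening shift, associate degree: 0.36 × 4.4 = 1.584
Post-stratified estimate = 3.853 → 3.85.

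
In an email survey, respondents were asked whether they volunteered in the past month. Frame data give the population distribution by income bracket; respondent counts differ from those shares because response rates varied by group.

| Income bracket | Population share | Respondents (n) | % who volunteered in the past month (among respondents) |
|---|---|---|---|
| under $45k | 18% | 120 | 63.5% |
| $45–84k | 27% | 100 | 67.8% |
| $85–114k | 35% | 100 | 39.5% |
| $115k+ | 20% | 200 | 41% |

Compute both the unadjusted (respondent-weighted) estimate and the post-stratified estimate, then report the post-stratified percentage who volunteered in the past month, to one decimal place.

Unadjusted (pooled respondent) estimate weights by respondent counts:
  (120/520)×63.5 + (100/520)×67.8 + (100/520)×39.5 + (200/520)×41 = 51.0577%
Reweighting by population income bracket shares:
  0.18×63.5 + 0.27×67.8 + 0.35×39.5 + 0.2×41 = 51.761%

51.8%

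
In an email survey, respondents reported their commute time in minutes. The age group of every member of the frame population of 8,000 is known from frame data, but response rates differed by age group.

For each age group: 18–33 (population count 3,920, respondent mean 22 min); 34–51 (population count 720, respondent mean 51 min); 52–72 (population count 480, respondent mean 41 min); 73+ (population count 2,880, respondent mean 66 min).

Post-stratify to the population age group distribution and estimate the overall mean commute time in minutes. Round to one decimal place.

41.6

Each cell contributes population-share × respondent value:
  18–33: (3,920/8,000) × 22 = 10.78
  34–51: (720/8,000) × 51 = 4.59
  52–72: (480/8,000) × 41 = 2.46
  73+: (2,880/8,000) × 66 = 23.76
Post-stratified estimate = 41.59 → 41.6.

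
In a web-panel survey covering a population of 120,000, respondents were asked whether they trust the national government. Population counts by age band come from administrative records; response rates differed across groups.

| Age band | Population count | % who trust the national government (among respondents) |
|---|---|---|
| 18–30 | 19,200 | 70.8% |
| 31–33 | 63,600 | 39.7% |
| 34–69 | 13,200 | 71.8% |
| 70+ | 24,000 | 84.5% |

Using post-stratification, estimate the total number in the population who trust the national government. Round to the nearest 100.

68,600

Estimated count per cell = population count × respondent percentage:
  18–30: 19,200 × 70.8% = 13593.6
  31–33: 63,600 × 39.7% = 25249.2
  34–69: 13,200 × 71.8% = 9477.6
  70+: 24,000 × 84.5% = 20,280
Estimated total = 68600.4 → 68,600.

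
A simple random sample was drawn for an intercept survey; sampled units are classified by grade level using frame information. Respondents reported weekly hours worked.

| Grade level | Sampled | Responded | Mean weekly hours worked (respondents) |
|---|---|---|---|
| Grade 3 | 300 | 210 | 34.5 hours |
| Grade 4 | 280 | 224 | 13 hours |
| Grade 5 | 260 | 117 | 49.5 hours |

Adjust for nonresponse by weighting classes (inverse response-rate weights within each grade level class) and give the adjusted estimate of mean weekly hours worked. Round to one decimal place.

32.0

Class response rates: Grade 3 210/300 = 70%, Grade 4 224/280 = 80%, Grade 5 117/260 = 45%.
Weighting each respondent by the inverse class response rate inflates each class back to its sampled size, so the class weight is n_sampled:
  Grade 3: 300 × 34.5 = 10,350
  Grade 4: 280 × 13 = 3640
  Grade 5: 260 × 49.5 = 12,870
Adjusted estimate = 26,860 / 840 = 31.9762 → 32.0.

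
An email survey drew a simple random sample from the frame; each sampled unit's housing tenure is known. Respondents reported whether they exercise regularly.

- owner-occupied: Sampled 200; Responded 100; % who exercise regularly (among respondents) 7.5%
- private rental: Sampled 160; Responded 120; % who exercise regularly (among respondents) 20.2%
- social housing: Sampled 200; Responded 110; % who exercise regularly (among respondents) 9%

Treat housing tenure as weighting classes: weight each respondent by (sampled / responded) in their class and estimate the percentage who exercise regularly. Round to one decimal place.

11.7%

Class response rates: owner-occupied 100/200 = 50%, private rental 120/160 = 75%, social housing 110/200 = 55%.
Weighting each respondent by the inverse class response rate inflates each class back to its sampled size, so the class weight is n_sampled:
  owner-occupied: 200 × 7.5 = 1500
  private rental: 160 × 20.2 = 3232
  social housing: 200 × 9 = 1800
Adjusted estimate = 6532 / 560 = 11.6643 → 11.7%.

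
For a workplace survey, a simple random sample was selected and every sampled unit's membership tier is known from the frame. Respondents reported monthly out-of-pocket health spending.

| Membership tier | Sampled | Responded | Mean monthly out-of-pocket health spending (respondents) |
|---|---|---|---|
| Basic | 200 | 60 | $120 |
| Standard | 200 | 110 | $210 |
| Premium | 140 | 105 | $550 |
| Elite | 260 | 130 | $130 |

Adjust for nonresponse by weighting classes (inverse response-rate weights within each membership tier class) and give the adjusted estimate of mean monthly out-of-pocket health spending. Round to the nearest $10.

$220

Class response rates: Basic 60/200 = 30%, Standard 110/200 = 55%, Premium 105/140 = 75%, Elite 130/260 = 50%.
Each respondent's weight = sampled/responded in their class; summing within a class gives n_sampled, so:
  Basic: 200 × 120 = 24,000
  Standard: 200 × 210 = 42,000
  Premium: 140 × 550 = 77,000
  Elite: 260 × 130 = 33,800
Adjusted estimate = 176,800 / 800 = 221 → $220.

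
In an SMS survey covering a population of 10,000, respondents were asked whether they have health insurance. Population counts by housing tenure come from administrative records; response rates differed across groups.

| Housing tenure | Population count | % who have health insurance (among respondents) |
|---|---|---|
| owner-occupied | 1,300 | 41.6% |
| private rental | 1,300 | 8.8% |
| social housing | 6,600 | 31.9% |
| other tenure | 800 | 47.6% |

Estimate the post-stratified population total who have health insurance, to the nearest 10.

3,140

Estimated count per cell = population count × respondent percentage:
  owner-occupied: 1,300 × 41.6% = 540.8
  private rental: 1,300 × 8.8% = 114.4
  social housing: 6,600 × 31.9% = 2105.4
  other tenure: 800 × 47.6% = 380.8
Estimated total = 3141.4 → 3,140.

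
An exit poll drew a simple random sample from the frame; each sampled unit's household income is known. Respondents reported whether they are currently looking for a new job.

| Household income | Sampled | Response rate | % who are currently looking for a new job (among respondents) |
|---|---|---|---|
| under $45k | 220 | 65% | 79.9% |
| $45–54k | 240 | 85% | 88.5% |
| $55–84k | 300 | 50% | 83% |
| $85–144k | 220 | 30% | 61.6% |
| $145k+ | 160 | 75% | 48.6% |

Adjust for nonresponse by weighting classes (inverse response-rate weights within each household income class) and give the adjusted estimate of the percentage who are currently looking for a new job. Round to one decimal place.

74.6%

With weight = n_sampled/n_responded per class, the weighted class total is n_sampled:
  under $45k: 220 × 79.9 = 17,578
  $45–54k: 240 × 88.5 = 21,240
  $55–84k: 300 × 83 = 24,900
  $85–144k: 220 × 61.6 = 13,552
  $145k+: 160 × 48.6 = 7776
Adjusted estimate = 85,046 / 1,140 = 74.6018 → 74.6%.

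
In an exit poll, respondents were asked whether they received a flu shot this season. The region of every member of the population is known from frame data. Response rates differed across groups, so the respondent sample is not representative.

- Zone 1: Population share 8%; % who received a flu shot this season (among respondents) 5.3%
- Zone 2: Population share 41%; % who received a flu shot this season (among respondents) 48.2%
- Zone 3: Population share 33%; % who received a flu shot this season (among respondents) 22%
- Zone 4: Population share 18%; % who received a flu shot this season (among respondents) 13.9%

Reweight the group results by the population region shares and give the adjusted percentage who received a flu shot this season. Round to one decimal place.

Post-stratification weights by population share, not respondent share:
  Zone 1: 0.08 × 5.3 = 0.424
  Zone 2: 0.41 × 48.2 = 19.762
  Zone 3: 0.33 × 22 = 7.26
  Zone 4: 0.18 × 13.9 = 2.502
Post-stratified estimate = 29.948 → 29.9%.

29.9%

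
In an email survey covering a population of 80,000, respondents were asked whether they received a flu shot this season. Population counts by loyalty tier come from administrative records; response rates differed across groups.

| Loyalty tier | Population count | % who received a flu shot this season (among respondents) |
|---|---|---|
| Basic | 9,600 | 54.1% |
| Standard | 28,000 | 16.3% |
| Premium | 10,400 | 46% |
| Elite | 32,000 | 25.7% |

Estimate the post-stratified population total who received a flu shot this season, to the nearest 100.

22,800

Each cell contributes its population count × the respondent rate:
  Basic: 9,600 × 54.1% = 5193.6
  Standard: 28,000 × 16.3% = 4564
  Premium: 10,400 × 46% = 4784
  Elite: 32,000 × 25.7% = 8224
Estimated total = 22765.6 → 22,800.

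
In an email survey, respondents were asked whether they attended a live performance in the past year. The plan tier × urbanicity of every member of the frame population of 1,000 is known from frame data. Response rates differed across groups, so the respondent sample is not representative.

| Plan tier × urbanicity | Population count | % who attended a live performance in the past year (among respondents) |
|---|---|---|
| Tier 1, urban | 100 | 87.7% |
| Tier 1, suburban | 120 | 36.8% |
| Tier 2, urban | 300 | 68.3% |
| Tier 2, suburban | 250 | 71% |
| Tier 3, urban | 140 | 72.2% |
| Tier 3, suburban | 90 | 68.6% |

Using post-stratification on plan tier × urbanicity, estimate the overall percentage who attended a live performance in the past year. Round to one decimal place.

Each cell contributes population-share × respondent value:
  Tier 1, urban: (100/1,000) × 87.7 = 8.77
  Tier 1, suburban: (120/1,000) × 36.8 = 4.416
  Tier 2, urban: (300/1,000) × 68.3 = 20.49
  Tier 2, suburban: (250/1,000) × 71 = 17.75
  Tier 3, urban: (140/1,000) × 72.2 = 10.108
  Tier 3, suburban: (90/1,000) × 68.6 = 6.174
Post-stratified estimate = 67.708 → 67.7%.

67.7%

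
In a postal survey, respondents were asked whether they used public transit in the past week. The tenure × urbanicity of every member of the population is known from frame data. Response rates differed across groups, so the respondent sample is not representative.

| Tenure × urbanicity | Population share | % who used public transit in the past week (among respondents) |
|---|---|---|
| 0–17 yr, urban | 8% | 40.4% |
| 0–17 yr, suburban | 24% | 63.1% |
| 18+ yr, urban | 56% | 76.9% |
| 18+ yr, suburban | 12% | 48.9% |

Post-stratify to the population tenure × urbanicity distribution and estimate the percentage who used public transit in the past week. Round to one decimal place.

67.3%

Weight each group's respondent value by its population share:
  0–17 yr, urban: 0.08 × 40.4 = 3.232
  0–17 yr, suburban: 0.24 × 63.1 = 15.144
  18+ yr, urban: 0.56 × 76.9 = 43.064
  18+ yr, suburban: 0.12 × 48.9 = 5.868
Post-stratified estimate = 67.308 → 67.3%.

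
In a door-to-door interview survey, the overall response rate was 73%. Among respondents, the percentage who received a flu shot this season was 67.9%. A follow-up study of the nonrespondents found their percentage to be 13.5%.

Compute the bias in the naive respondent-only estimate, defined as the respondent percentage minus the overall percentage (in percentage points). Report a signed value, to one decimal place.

+14.7 percentage points

Nonresponse fraction = 1 − 0.73 = 0.27.
Bias = (nonresponse fraction) × (respondent percentage − nonrespondent percentage)
     = 0.27 × (67.9 − 13.5) = 0.27 × 54.4 = 14.688.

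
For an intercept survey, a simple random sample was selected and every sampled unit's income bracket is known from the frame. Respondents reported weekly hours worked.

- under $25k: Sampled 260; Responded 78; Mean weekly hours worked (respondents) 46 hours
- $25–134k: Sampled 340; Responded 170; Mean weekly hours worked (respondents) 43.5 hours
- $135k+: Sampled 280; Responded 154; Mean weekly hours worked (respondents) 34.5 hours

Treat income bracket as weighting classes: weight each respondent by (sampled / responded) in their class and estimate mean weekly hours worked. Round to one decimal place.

41.4

Response rates by class: under $25k 78/260 = 30%, $25–134k 170/340 = 50%, $135k+ 154/280 = 55%.
Each respondent's weight = sampled/responded in their class; summing within a class gives n_sampled, so:
  under $25k: 260 × 46 = 11,960
  $25–134k: 340 × 43.5 = 14,790
  $135k+: 280 × 34.5 = 9660
Adjusted estimate = 36,410 / 880 = 41.375 → 41.4.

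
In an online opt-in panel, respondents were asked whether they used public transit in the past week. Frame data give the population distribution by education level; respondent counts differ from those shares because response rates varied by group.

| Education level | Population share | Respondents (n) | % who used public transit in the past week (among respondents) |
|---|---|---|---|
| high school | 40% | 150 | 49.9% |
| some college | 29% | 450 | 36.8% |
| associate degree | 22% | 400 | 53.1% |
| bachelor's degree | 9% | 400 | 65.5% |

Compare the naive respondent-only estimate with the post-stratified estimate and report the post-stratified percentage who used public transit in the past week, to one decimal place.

Naive respondent-only estimate (weights = respondent counts):
  (150/1400)×49.9 + (450/1400)×36.8 + (400/1400)×53.1 + (400/1400)×65.5 = 51.0607%
Reweighting by population education level shares:
  0.4×49.9 + 0.29×36.8 + 0.22×53.1 + 0.09×65.5 = 48.209%

48.2%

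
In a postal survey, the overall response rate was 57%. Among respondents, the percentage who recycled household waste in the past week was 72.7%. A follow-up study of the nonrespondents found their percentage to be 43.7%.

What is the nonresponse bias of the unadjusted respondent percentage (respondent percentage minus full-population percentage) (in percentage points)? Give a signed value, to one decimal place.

Nonresponse fraction = 1 − 0.57 = 0.43.
Bias = (nonresponse fraction) × (respondent percentage − nonrespondent percentage)
     = 0.43 × (72.7 − 43.7) = 0.43 × 29 = 12.47.

+12.5 percentage points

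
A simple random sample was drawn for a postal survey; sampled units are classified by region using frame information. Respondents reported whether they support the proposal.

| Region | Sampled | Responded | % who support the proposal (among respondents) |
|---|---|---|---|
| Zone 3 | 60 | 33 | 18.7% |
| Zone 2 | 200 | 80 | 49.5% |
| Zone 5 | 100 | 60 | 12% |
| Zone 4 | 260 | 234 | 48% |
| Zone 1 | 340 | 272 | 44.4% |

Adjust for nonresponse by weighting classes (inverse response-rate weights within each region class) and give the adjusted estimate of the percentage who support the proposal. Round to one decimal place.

Class response rates: Zone 3 33/60 = 55%, Zone 2 80/200 = 40%, Zone 5 60/100 = 60%, Zone 4 234/260 = 90%, Zone 1 272/340 = 80%.
Inverse-response-rate weighting restores each class to its sampled count, so class totals weight by n_sampled:
  Zone 3: 60 × 18.7 = 1122
  Zone 2: 200 × 49.5 = 9900
  Zone 5: 100 × 12 = 1200
  Zone 4: 260 × 48 = 12,480
  Zone 1: 340 × 44.4 = 15,096
Adjusted estimate = 39,798 / 960 = 41.4562 → 41.5%.

41.5%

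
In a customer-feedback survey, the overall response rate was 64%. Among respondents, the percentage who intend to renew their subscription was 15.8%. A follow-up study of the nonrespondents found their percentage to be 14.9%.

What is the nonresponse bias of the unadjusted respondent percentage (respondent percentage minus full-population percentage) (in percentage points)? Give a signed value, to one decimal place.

Nonresponse fraction = 1 − 0.64 = 0.36.
Bias = (nonresponse fraction) × (respondent percentage − nonrespondent percentage)
     = 0.36 × (15.8 − 14.9) = 0.36 × 0.9 = 0.324.

+0.3 percentage points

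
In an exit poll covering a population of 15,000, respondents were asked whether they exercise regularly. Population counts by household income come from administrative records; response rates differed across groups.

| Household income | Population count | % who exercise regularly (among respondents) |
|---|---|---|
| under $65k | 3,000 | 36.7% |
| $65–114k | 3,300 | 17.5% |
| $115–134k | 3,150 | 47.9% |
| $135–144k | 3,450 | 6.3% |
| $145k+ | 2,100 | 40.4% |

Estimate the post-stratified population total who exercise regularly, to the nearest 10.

Apply each group's respondent rate to its population count:
  under $65k: 3,000 × 36.7% = 1101
  $65–114k: 3,300 × 17.5% = 577.5
  $115–134k: 3,150 × 47.9% = 1508.85
  $135–144k: 3,450 × 6.3% = 217.35
  $145k+: 2,100 × 40.4% = 848.4
Estimated total = 4253.1 → 4,250.

4,250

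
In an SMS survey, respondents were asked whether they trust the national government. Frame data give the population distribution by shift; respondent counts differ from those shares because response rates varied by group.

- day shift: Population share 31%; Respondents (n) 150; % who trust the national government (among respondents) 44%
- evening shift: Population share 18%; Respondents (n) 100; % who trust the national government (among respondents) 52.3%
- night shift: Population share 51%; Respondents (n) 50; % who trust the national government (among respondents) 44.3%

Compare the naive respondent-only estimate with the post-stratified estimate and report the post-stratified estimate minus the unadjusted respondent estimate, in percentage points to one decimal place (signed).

-1.2 percentage points

Without adjustment, the pooled respondent share is:
  (150/300)×44 + (100/300)×52.3 + (50/300)×44.3 = 46.8167%
Post-stratified estimate weights by population shares:
  0.31×44 + 0.18×52.3 + 0.51×44.3 = 45.647%
Difference = 45.647 − 46.8167 = -1.1697 pp.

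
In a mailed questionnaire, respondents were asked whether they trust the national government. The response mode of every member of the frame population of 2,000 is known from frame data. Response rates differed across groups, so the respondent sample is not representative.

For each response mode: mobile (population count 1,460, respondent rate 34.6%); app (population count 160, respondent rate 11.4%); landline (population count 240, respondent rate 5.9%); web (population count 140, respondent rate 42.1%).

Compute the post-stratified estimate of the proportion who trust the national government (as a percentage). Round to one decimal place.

Weight each group's respondent value by its population share:
  mobile: (1,460/2,000) × 34.6 = 25.258
  app: (160/2,000) × 11.4 = 0.912
  landline: (240/2,000) × 5.9 = 0.708
  web: (140/2,000) × 42.1 = 2.947
Post-stratified estimate = 29.825 → 29.8%.

29.8%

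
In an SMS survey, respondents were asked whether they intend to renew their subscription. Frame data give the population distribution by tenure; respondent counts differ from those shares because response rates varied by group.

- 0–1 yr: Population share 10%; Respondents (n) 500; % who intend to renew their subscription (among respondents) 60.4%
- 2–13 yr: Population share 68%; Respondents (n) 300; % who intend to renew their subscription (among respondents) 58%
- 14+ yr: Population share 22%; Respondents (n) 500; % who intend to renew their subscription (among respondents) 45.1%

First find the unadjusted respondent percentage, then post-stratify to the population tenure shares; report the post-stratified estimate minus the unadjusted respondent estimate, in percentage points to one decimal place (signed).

+1.4 percentage points

Naive respondent-only estimate (weights = respondent counts):
  (500/1300)×60.4 + (300/1300)×58 + (500/1300)×45.1 = 53.9615%
Post-stratifying to population shares instead:
  0.1×60.4 + 0.68×58 + 0.22×45.1 = 55.402%
Difference = 55.402 − 53.9615 = 1.4405 pp.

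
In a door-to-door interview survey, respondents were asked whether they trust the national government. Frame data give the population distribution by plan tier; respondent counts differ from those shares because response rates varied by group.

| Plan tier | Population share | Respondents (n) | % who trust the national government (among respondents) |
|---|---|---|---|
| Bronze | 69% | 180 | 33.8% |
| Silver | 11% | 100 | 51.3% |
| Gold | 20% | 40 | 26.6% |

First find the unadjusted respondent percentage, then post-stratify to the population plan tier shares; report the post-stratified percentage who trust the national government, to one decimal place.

34.3%

Unadjusted (pooled respondent) estimate weights by respondent counts:
  (180/320)×33.8 + (100/320)×51.3 + (40/320)×26.6 = 38.3687%
Post-stratified estimate weights by population shares:
  0.69×33.8 + 0.11×51.3 + 0.2×26.6 = 34.285%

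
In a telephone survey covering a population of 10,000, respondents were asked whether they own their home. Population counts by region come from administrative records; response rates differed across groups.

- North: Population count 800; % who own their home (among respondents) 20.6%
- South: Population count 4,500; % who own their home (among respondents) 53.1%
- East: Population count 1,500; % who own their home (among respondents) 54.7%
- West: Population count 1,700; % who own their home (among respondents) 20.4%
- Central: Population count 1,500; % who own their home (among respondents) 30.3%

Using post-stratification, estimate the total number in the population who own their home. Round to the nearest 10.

4,180

Apply each group's respondent rate to its population count:
  North: 800 × 20.6% = 164.8
  South: 4,500 × 53.1% = 2389.5
  East: 1,500 × 54.7% = 820.5
  West: 1,700 × 20.4% = 346.8
  Central: 1,500 × 30.3% = 454.5
Estimated total = 4176.1 → 4,180.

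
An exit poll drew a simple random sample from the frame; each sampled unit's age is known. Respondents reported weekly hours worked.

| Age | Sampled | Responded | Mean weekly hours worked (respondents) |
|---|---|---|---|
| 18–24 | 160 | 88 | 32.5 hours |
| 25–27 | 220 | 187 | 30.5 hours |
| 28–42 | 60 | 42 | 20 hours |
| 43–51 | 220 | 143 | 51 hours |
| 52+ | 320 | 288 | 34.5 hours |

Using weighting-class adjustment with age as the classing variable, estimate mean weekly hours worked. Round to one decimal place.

Class response rates: 18–24 88/160 = 55%, 25–27 187/220 = 85%, 28–42 42/60 = 70%, 43–51 143/220 = 65%, 52+ 288/320 = 90%.
Each respondent's weight = sampled/responded in their class; summing within a class gives n_sampled, so:
  18–24: 160 × 32.5 = 5200
  25–27: 220 × 30.5 = 6710
  28–42: 60 × 20 = 1200
  43–51: 220 × 51 = 11,220
  52+: 320 × 34.5 = 11,040
Adjusted estimate = 35,370 / 980 = 36.0918 → 36.1.

36.1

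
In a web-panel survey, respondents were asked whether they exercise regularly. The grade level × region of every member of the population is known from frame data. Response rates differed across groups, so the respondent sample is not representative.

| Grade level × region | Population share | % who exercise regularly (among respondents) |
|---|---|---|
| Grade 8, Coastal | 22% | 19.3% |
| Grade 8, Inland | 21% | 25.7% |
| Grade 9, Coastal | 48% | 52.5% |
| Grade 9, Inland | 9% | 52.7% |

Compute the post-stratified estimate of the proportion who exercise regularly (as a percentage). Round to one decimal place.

39.6%

Reweight to the known grade level × region distribution:
  Grade 8, Coastal: 0.22 × 19.3 = 4.246
  Grade 8, Inland: 0.21 × 25.7 = 5.397
  Grade 9, Coastal: 0.48 × 52.5 = 25.2
  Grade 9, Inland: 0.09 × 52.7 = 4.743
Post-stratified estimate = 39.586 → 39.6%.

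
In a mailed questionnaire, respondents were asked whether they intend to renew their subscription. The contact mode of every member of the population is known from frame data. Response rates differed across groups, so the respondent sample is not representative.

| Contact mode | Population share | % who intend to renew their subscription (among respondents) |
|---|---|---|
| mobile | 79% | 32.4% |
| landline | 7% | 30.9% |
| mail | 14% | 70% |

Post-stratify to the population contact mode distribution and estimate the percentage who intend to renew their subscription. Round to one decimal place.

37.6%

Reweight to the known contact mode distribution:
  mobile: 0.79 × 32.4 = 25.596
  landline: 0.07 × 30.9 = 2.163
  mail: 0.14 × 70 = 9.8
Post-stratified estimate = 37.559 → 37.6%.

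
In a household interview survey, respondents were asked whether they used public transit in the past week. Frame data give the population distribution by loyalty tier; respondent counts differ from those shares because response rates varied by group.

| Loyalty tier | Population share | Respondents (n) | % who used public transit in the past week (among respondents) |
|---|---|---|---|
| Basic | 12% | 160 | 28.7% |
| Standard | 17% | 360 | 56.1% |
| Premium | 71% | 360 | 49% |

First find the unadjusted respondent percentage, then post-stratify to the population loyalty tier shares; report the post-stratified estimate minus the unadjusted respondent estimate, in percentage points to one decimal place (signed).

-0.4 percentage points

Without adjustment, the pooled respondent share is:
  (160/880)×28.7 + (360/880)×56.1 + (360/880)×49 = 48.2136%
Post-stratifying to population shares instead:
  0.12×28.7 + 0.17×56.1 + 0.71×49 = 47.771%
Difference = 47.771 − 48.2136 = -0.4426 pp.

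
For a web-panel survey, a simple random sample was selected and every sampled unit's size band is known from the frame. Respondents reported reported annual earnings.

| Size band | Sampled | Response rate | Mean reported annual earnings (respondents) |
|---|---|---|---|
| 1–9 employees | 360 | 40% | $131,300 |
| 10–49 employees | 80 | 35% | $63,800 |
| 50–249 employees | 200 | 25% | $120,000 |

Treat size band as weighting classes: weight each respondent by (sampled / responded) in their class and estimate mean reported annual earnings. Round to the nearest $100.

$119,300

Inverse-response-rate weighting restores each class to its sampled count, so class totals weight by n_sampled:
  1–9 employees: 360 × 131,300 = 47,268,000
  10–49 employees: 80 × 63,800 = 5,104,000
  50–249 employees: 200 × 120,000 = 24,000,000
Adjusted estimate = 76,372,000 / 640 = 119331 → $119,300.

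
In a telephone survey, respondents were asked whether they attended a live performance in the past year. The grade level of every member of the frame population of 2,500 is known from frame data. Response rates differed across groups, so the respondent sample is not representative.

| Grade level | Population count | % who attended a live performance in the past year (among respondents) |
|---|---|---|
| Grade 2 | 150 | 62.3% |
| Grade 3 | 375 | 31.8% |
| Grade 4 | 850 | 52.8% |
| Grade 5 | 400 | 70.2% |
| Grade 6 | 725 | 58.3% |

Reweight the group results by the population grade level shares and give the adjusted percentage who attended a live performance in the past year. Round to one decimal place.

54.6%

Reweight to the known grade level distribution:
  Grade 2: (150/2,500) × 62.3 = 3.738
  Grade 3: (375/2,500) × 31.8 = 4.77
  Grade 4: (850/2,500) × 52.8 = 17.952
  Grade 5: (400/2,500) × 70.2 = 11.232
  Grade 6: (725/2,500) × 58.3 = 16.907
Post-stratified estimate = 54.599 → 54.6%.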